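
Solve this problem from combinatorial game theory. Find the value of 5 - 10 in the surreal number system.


x = 5, y = 10
x - y = 5 - 10 = -5

-5


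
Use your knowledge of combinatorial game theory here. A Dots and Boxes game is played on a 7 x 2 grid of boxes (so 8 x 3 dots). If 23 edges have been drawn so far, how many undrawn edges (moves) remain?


Grid: 7 x 2 boxes, i.e. 8 rows and 3 columns of dots.
Horizontal edges: (rows + 1) * cols = 8 * 2 = 16
Vertical edges: rows * (cols + 1) = 7 * 3 = 21
Total edges: 16 + 21 = 37
Edges drawn: 23
Remaining: 37 - 23 = 14

14


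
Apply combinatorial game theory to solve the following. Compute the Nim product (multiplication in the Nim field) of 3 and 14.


Nim multiplication is bilinear over XOR: (u XOR v) * w = (u*w) XOR (v*w).
So we split each operand into its bit components and XOR the pairwise Nim products.
3 = 1 + 2 (as XOR of powers of 2).
14 = 2 + 4 + 8 (as XOR of powers of 2).
Using the standard Nim-product table on single bits:
  2*2 = 3,   2*4 = 8,   2*8 = 12,
  4*4 = 6,   4*8 = 11,  8*8 = 13,
and  1*x = x (identity), k*l = l*k (commutative).
Pairwise Nim products:
  1 * 2 = 2
  1 * 4 = 4
  1 * 8 = 8
  2 * 2 = 3
  2 * 4 = 8
  2 * 8 = 12
XOR them: 2 XOR 4 XOR 8 XOR 3 XOR 8 XOR 12 = 9.
Result: 3 * 14 = 9 (in Nim).

9


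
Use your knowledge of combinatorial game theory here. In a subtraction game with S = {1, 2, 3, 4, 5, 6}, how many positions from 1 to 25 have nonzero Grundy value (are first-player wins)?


Subtraction set S = {1, 2, 3, 4, 5, 6}, so G(n) = n mod 7.
G(n) = 0 when n is a multiple of 7.
Multiples of 7 in [1, 25]: 3
N-positions (nonzero Grundy) = 25 - 3 = 22

22


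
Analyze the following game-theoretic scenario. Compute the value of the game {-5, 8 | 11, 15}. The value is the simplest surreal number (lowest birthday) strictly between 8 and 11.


Left options: {-5, 8}, max = 8
Right options: {11, 15}, min = 11
All options are numbers and max(Left) < min(Right), so by the simplicity theorem the value is the simplest (earliest-born) number strictly between 8 and 11.
Integers 9 through 10 all lie strictly between 8 and 11.
Among integers, the simplest (lowest birthday = smallest |n|; 0 is born on day 0, +-n on day n) is 9.
No non-integer in the interval can be simpler: if x is a non-integer in the interval, then floor(x) or ceil(x) also lies in the interval (the interval contains an integer), and both are proper prefixes of x's sign expansion, i.e. born earlier. So the game value is 9.
Game value = 9

9


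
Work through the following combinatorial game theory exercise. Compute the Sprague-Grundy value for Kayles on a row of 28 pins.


Kayles: a move removes 1 or 2 adjacent pins from a contiguous row.
Removing pins from a row of k leaves two independent rows (a, b) with a + b = k - 1 (one pin) or a + b = k - 2 (two pins); an end removal gives a = 0.
By Sprague-Grundy, G(k) = mex{ G(a) XOR G(b) } over all these splits. G(0) = 0.
G(1): splits (0,0):0^0=0 -> mex({0}) = 1
G(2): splits (0,1):0^1=1 (0,0):0^0=0 -> mex({0, 1}) = 2
G(3): splits (0,2):0^2=2 (1,1):1^1=0 (0,1):0^1=1 -> mex({0, 1, 2}) = 3
G(4): splits (0,3):0^3=3 (1,2):1^2=3 (0,2):0^2=2 (1,1):1^1=0 -> mex({0, 2, 3}) = 1
G(5): splits (0,4):0^1=1 (1,3):1^3=2 (2,2):2^2=0 (0,3):0^3=3 (1,2):1^2=3 -> mex({0, 1, 2, 3}) = 4
G(6) = mex({0, 1, 2, 4}) = 3
G(7) = mex({0, 1, 3, 4, 5}) = 2
G(8) = mex({0, 2, 3, 5, 6}) = 1
G(9) = mex({0, 1, 2, 3, 6, 7}) = 4
G(10) = mex({0, 1, 3, 4, 5, 7}) = 2
G(11) = mex({0, 1, 2, 3, 4, 5}) = 6
G(12) = mex({0, 1, 2, 3, 5, 6, 7}) = 4
G(13) = mex({0, 2, 3, 4, 6, 7}) = 1
G(14) = mex({0, 1, 4, 5, 6, 7}) = 2
G(15) = mex({0, 1, 2, 3, 4, 5, 6}) = 7
G(16) = mex({0, 2, 3, 5, 6, 7}) = 1
G(17) = mex({0, 1, 2, 3, 5, 6, 7}) = 4
G(18) = mex({0, 1, 2, 4, 5, 6}) = 3
G(19) = mex({0, 1, 3, 4, 5, 7}) = 2
G(20) = mex({0, 2, 3, 4, 5, 6, 7}) = 1
G(21) = mex({0, 1, 2, 3, 5, 6, 7}) = 4
G(22) = mex({0, 1, 2, 3, 4, 5, 7}) = 6
G(23) = mex({0, 1, 2, 3, 4, 5, 6}) = 7
G(24) = mex({0, 1, 2, 3, 5, 6, 7}) = 4
G(25) = mex({0, 2, 3, 4, 6, 7}) = 1
G(26) = mex({0, 1, 3, 4, 5, 6, 7}) = 2
G(27) = mex({0, 1, 2, 3, 4, 5, 6, 7}) = 8
G(28) = mex({0, 1, 2, 3, 4, 6, 7, 8}) = 5
Therefore G(28) = 5.

5


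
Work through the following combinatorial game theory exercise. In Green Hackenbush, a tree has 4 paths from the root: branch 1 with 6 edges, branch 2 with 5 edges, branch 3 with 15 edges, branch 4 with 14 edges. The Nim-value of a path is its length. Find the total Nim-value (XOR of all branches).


The tree has 4 branches from the ground vertex.
In Green Hackenbush, the Nim-value of a simple path of length k is k.
Branch 1: length 6, Nim-value = 6
Branch 2: length 5, Nim-value = 5
Branch 3: length 15, Nim-value = 15
Branch 4: length 14, Nim-value = 14
Total Nim-value = XOR of all branch values:
0 XOR 6 = 6
6 XOR 5 = 3
3 XOR 15 = 12
12 XOR 14 = 2
Nim-value of the tree = 2

2


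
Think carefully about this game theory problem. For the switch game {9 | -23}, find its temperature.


The game is {9 | -23}, a switch {a | b} with numbers a > b.
Cooling {a | b} by t gives {a - t | b + t}, which stops being hot when a - t = b + t, i.e. at t = (a - b)/2. So the temperature of a switch is (a - b)/2.
Temperature = (Left option - Right option) / 2
= (9 - (-23)) / 2
= 32 / 2
= 16

16


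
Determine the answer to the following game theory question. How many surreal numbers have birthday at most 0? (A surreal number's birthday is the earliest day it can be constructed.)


Day 0: {|} = 0 is born. Count = 1.
Day n: the number of surreal numbers born by day n is 2^(n+1) - 1.
By day 0: 2^1 - 1 = 1
By day 0: 1 surreal numbers.

1


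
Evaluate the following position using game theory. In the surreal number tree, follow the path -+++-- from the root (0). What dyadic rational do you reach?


Sign expansion: -+++--
Rule: track bounds (lo, hi), initially (-inf, +inf). On '+', the current value becomes lo and we move to the simplest number in (value, hi): value + 1 if hi = +inf, otherwise the midpoint (value + hi)/2. On '-', the current value becomes hi and we move to value - 1 if lo = -inf, otherwise the midpoint (lo + value)/2.
Start at 0.
Step 1: sign = -, move left. Bounds: (-inf, 0). Value = -1
Step 2: sign = +, move right. Bounds: (-1, 0). Value = -1/2
Step 3: sign = +, move right. Bounds: (-1/2, 0). Value = -1/4
Step 4: sign = +, move right. Bounds: (-1/4, 0). Value = -1/8
Step 5: sign = -, move left. Bounds: (-1/4, -1/8). Value = -3/16
Step 6: sign = -, move left. Bounds: (-1/4, -3/16). Value = -7/32
The surreal number with sign expansion -+++-- is -7/32.

-7/32


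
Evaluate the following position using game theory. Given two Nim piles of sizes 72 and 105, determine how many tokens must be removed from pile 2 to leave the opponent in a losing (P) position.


Piles: 72 and 105
Current XOR: 72 XOR 105 = 33 (non-zero, so this is an N-position).
To make the XOR zero, we need to find a move that balances the piles.
For pile 2 (size 105): target = 105 XOR 33 = 72
We reduce pile 2 from 105 to 72.
Tokens removed: 105 - 72 = 33
Verification: 72 XOR 72 = 0

33


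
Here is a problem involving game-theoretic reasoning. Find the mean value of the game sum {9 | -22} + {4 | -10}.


G1 = {9 | -22}, G2 = {4 | -10}
Each is a switch {a | b} with numbers a > b; its mean value is (a + b)/2, and mean value is additive over game sums: m(G1 + G2) = m(G1) + m(G2).
Mean of G1 = (9 + (-22))/2 = -13/2 = -13/2
Mean of G2 = (4 + (-10))/2 = -6/2 = -3
Mean of G1 + G2 = -13/2 + -3 = -19/2

-19/2


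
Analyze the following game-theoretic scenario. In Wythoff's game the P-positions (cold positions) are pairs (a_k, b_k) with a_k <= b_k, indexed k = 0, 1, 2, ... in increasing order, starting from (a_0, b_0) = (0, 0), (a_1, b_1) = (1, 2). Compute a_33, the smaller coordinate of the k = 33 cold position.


By Wythoff's theorem, a_k = floor(k * phi) and b_k = floor(k * phi^2) = a_k + k, where phi = (1 + sqrt(5))/2 is the golden ratio.
phi = (1 + sqrt(5))/2 = 1.618034
k = 33
k * phi = 33 * 1.618034 = 53.395122
a_33 = floor(k * phi) = 53

53


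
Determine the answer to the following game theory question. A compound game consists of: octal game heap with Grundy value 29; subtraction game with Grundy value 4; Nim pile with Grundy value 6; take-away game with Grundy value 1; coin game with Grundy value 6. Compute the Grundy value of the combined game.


By the Sprague-Grundy theorem, the Grundy value of a sum of games is the XOR of individual Grundy values.
octal game heap: Grundy value = 29. Running XOR: 0 XOR 29 = 29
subtraction game: Grundy value = 4. Running XOR: 29 XOR 4 = 25
Nim pile: Grundy value = 6. Running XOR: 25 XOR 6 = 31
take-away game: Grundy value = 1. Running XOR: 31 XOR 1 = 30
coin game: Grundy value = 6. Running XOR: 30 XOR 6 = 24
The combined Grundy value is 24.

24


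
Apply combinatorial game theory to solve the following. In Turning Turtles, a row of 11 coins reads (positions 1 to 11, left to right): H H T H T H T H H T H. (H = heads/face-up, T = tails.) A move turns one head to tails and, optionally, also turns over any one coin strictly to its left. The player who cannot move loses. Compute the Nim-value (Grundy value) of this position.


Coins: H H T H T H T H H T H
Key fact: a single head at position k behaves exactly like a Nim heap of size k (turning it to T and optionally flipping a coin at j < k corresponds to moving the heap from k to j, or to 0), and heads combine as a disjunctive sum (two heads at the same place would cancel, matching j XOR j = 0). So the Nim-value is the XOR of the 1-indexed positions of the heads.
Face-up positions (1-indexed): [1, 2, 4, 6, 8, 9, 11]
XOR 0 with 1: 0 XOR 1 = 1
XOR 1 with 2: 1 XOR 2 = 3
XOR 3 with 4: 3 XOR 4 = 7
XOR 7 with 6: 7 XOR 6 = 1
XOR 1 with 8: 1 XOR 8 = 9
XOR 9 with 9: 9 XOR 9 = 0
XOR 0 with 11: 0 XOR 11 = 11
Nim-value = 11

11


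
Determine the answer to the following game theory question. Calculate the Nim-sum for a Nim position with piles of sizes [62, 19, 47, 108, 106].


We need the XOR (exclusive or) of all pile sizes.
After XOR-ing pile 1 (size 62): 0 XOR 62 = 62
After XOR-ing pile 2 (size 19): 62 XOR 19 = 45
After XOR-ing pile 3 (size 47): 45 XOR 47 = 2
After XOR-ing pile 4 (size 108): 2 XOR 108 = 110
After XOR-ing pile 5 (size 106): 110 XOR 106 = 4
The Nim-value of this position is 4.

4


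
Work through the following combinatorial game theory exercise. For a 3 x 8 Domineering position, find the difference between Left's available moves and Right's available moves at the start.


Board is 3 x 8 (rows x cols).
Left (vertical) placements: (rows-1) * cols = 2 * 8 = 16
Right (horizontal) placements: rows * (cols-1) = 3 * 7 = 21
Advantage = Left - Right = 16 - 21 = -5

-5


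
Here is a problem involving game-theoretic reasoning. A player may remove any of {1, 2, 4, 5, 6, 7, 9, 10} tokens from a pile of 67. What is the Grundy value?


The subtraction set is S = {1, 2, 4, 5, 6, 7, 9, 10}.
G(k) = mex{ G(k - s) : s in S, s <= k }. We compute iteratively: G(0) = 0.
G(1) = mex({0}) = 1
G(2) = mex({0, 1}) = 2
G(3) = mex({1, 2}) = 0
G(4) = mex({0, 2}) = 1
G(5) = mex({0, 1}) = 2
G(6) = mex({0, 1, 2}) = 3
G(7) = mex({0, 1, 2, 3}) = 4
G(8) = mex({0, 1, 2, 3, 4}) = 5
G(9) = mex({0, 1, 2, 4, 5}) = 3
G(10) = mex({0, 1, 2, 3, 5}) = 4
G(11) = mex({1, 2, 3, 4}) = 0
G(12) = mex({0, 2, 3, 4, 5}) = 1
G(13) = mex({0, 1, 3, 4, 5}) = 2
G(14) = mex({1, 2, 3, 4, 5}) = 0
G(15) = mex({0, 2, 3, 4, 5}) = 1
G(16) = mex({0, 1, 3, 4}) = 2
G(17) = mex({0, 1, 2, 4, 5}) = 3
G(18) = mex({0, 1, 2, 3, 5}) = 4
G(19) = mex({0, 1, 2, 3, 4}) = 5
G(20) = mex({0, 1, 2, 4, 5}) = 3
Observe that G(11)..G(20) = 0, 1, 2, 0, 1, 2, 3, 4, 5, 3 repeats G(0)..G(9) = 0, 1, 2, 0, 1, 2, 3, 4, 5, 3.
For k >= max(S) = 10, G(k) is determined by the previous 10 values G(k-10)..G(k-1); a window of 10 consecutive values has recurred shifted by 11, so by induction G(k + 11) = G(k) for all k >= 0: the sequence is periodic from the start with period 11.
One period: G(0..10) = 0, 1, 2, 0, 1, 2, 3, 4, 5, 3, 4.
67 mod 11 = 1, so G(67) = G(1) = 1.

1


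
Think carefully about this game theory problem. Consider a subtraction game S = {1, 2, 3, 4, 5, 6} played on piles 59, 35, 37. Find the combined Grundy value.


Subtraction set: {1, 2, 3, 4, 5, 6}
For this subtraction set, G(n) = n mod 7 (period = max + 1 = 7).
Pile 1 (size 59): G(59) = 59 mod 7 = 3
Pile 2 (size 35): G(35) = 35 mod 7 = 0
Pile 3 (size 37): G(37) = 37 mod 7 = 2
Total Grundy value = XOR of all: 3 XOR 0 XOR 2 = 1

1


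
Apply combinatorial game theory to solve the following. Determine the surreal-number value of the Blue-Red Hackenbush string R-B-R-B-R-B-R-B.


Edges (from ground): R-B-R-B-R-B-R-B
By Berlekamp's sign-expansion rule, a Blue-Red Hackenbush stalk has the value of the surreal number whose sign sequence is the edge sequence with B -> + and R -> -.
Sign sequence: -+-+-+-+
Trace the sign expansion in the surreal number tree, starting from 0:
Edge 1: R (sign -) -> bounds (-inf, 0), value = -1
Edge 2: B (sign +) -> bounds (-1, 0), value = -1/2
Edge 3: R (sign -) -> bounds (-1, -1/2), value = -3/4
Edge 4: B (sign +) -> bounds (-3/4, -1/2), value = -5/8
Edge 5: R (sign -) -> bounds (-3/4, -5/8), value = -11/16
Edge 6: B (sign +) -> bounds (-11/16, -5/8), value = -21/32
Edge 7: R (sign -) -> bounds (-11/16, -21/32), value = -43/64
Edge 8: B (sign +) -> bounds (-43/64, -21/32), value = -85/128
Game value = -85/128

-85/128


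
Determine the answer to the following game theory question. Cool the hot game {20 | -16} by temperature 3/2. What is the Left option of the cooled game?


Original game: {20 | -16} (a switch {a | b} with a > b).
Cooling by t (for t below the temperature (a - b)/2 = 18) taxes each move by t: {a | b} cooled by t is {a - t | b + t}.
Cooling amount: t = 3/2
Cooled Left option: 20 - 3/2 = 37/2
Cooled Right option: -16 + 3/2 = -29/2
Cooled game: {37/2 | -29/2}
Left option = 37/2

37/2


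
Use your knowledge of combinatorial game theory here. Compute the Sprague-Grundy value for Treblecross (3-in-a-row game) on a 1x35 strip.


Treblecross: place X on empty cells; 3-in-a-row wins.
Playing within two cells of an existing X lets the opponent win at once, so sensible play treats the cells i-2..i+2 around each X as dead. The player left with no safe cell loses, so this is a normal-play take-away game on strips of safe cells.
Placing X at cell i (0-indexed) of a strip of k safe cells leaves independent strips of sizes max(0, i-2) and max(0, k-i-3). Hence G(k) = mex{ G(max(0,i-2)) XOR G(max(0,k-i-3)) : 0 <= i < k }, with G(0) = 0.
G(1): splits (0,0):0^0=0 -> mex({0}) = 1
G(2): splits (0,0):0^0=0 -> mex({0}) = 1
G(3): splits (0,0):0^0=0 -> mex({0}) = 1
G(4): splits (0,1):0^1=1 (0,0):0^0=0 -> mex({0, 1}) = 2
G(5): splits (0,2):0^1=1 (0,1):0^1=1 (0,0):0^0=0 -> mex({0, 1}) = 2
G(6) = mex({1}) = 0
G(7) = mex({0, 1, 2}) = 3
G(8) = mex({0, 1, 2}) = 3
G(9) = mex({0, 2}) = 1
G(10) = mex({0, 2, 3}) = 1
G(11) = mex({0, 3}) = 1
G(12) = mex({1, 3}) = 0
G(13) = mex({0, 1, 2, 3}) = 4
G(14) = mex({0, 1, 2}) = 3
G(15) = mex({0, 1, 2}) = 3
G(16) = mex({0, 1, 2, 4}) = 3
G(17) = mex({0, 1, 3, 4}) = 2
G(18) = mex({0, 1, 3, 4}) = 2
G(19) = mex({0, 1, 3, 5}) = 2
G(20) = mex({0, 1, 2, 3, 5}) = 4
G(21) = mex({0, 1, 2, 3, 5}) = 4
G(22) = mex({1, 2, 6}) = 0
G(23) = mex({0, 1, 2, 3, 4, 6}) = 5
G(24) = mex({0, 1, 2, 3, 4}) = 5
G(25) = mex({0, 1, 3, 4, 7}) = 2
G(26) = mex({0, 1, 3, 4, 5, 7}) = 2
G(27) = mex({0, 1, 3, 5}) = 2
G(28) = mex({0, 1, 2, 5}) = 3
G(29) = mex({0, 1, 2, 4, 5, 6}) = 3
G(30) = mex({1, 2, 4, 6}) = 0
G(31) = mex({0, 1, 2, 3, 4, 6}) = 5
G(32) = mex({1, 2, 3, 4, 7}) = 0
G(33) = mex({0, 3, 7}) = 1
G(34) = mex({0, 2, 3, 5, 7}) = 1
G(35) = mex({0, 2, 3, 5, 6}) = 1
Therefore G(35) = 1.

1


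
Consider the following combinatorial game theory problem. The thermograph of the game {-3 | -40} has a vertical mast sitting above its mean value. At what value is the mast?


Game = {-3 | -40}, a switch {a | b} with numbers a > b.
Its thermograph has left wall a - t and right wall b + t, which meet at t = (a - b)/2, where both equal (a + b)/2. So the mast (mean value) is at (a + b)/2.
Mean = (-3 + (-40))/2 = -43/2 = -43/2

-43/2


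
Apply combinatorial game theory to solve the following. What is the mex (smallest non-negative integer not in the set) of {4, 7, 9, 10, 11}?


Set = {4, 7, 9, 10, 11}
0 is NOT in the set. This is the mex.
mex = 0

0


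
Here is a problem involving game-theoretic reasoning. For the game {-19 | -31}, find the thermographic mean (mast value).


Game = {-19 | -31}, a switch {a | b} with numbers a > b.
Its thermograph has left wall a - t and right wall b + t, which meet at t = (a - b)/2, where both equal (a + b)/2. So the mast (mean value) is at (a + b)/2.
Mean = (-19 + (-31))/2 = -50/2 = -25

-25


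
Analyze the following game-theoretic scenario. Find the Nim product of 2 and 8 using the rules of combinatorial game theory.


Nim multiplication is bilinear over XOR: (u XOR v) * w = (u*w) XOR (v*w).
So we split each operand into its bit components and XOR the pairwise Nim products.
2 = 2 (as XOR of powers of 2).
8 = 8 (as XOR of powers of 2).
Using the standard Nim-product table on single bits:
  2*2 = 3,   2*4 = 8,   2*8 = 12,
  4*4 = 6,   4*8 = 11,  8*8 = 13,
and  1*x = x (identity), k*l = l*k (commutative).
Pairwise Nim products:
  2 * 8 = 12
XOR them: 12 = 12.
Result: 2 * 8 = 12 (in Nim).

12


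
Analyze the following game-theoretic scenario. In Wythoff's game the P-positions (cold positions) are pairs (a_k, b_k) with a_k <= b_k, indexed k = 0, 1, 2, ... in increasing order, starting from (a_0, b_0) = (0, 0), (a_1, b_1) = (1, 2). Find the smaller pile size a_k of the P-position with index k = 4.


By Wythoff's theorem, a_k = floor(k * phi) and b_k = floor(k * phi^2) = a_k + k, where phi = (1 + sqrt(5))/2 is the golden ratio.
phi = (1 + sqrt(5))/2 = 1.618034
k = 4
k * phi = 4 * 1.618034 = 6.472136
a_4 = floor(k * phi) = 6

6


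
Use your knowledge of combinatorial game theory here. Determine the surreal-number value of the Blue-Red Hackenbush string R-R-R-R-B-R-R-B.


Edges (from ground): R-R-R-R-B-R-R-B
By Berlekamp's sign-expansion rule, a Blue-Red Hackenbush stalk has the value of the surreal number whose sign sequence is the edge sequence with B -> + and R -> -.
Sign sequence: ----+--+
Trace the sign expansion in the surreal number tree, starting from 0:
Edge 1: R (sign -) -> bounds (-inf, 0), value = -1
Edge 2: R (sign -) -> bounds (-inf, -1), value = -2
Edge 3: R (sign -) -> bounds (-inf, -2), value = -3
Edge 4: R (sign -) -> bounds (-inf, -3), value = -4
Edge 5: B (sign +) -> bounds (-4, -3), value = -7/2
Edge 6: R (sign -) -> bounds (-4, -7/2), value = -15/4
Edge 7: R (sign -) -> bounds (-4, -15/4), value = -31/8
Edge 8: B (sign +) -> bounds (-31/8, -15/4), value = -61/16
Game value = -61/16

-61/16


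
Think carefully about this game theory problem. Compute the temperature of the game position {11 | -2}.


The game is {11 | -2}, a switch {a | b} with numbers a > b.
Cooling {a | b} by t gives {a - t | b + t}, which stops being hot when a - t = b + t, i.e. at t = (a - b)/2. So the temperature of a switch is (a - b)/2.
Temperature = (Left option - Right option) / 2
= (11 - (-2)) / 2
= 13 / 2
= 13/2

13/2


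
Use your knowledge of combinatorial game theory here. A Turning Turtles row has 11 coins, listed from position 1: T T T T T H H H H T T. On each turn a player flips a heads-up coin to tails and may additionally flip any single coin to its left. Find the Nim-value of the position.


Coins: T T T T T H H H H T T
Key fact: a single head at position k behaves exactly like a Nim heap of size k (turning it to T and optionally flipping a coin at j < k corresponds to moving the heap from k to j, or to 0), and heads combine as a disjunctive sum (two heads at the same place would cancel, matching j XOR j = 0). So the Nim-value is the XOR of the 1-indexed positions of the heads.
Face-up positions (1-indexed): [6, 7, 8, 9]
XOR 0 with 6: 0 XOR 6 = 6
XOR 6 with 7: 6 XOR 7 = 1
XOR 1 with 8: 1 XOR 8 = 9
XOR 9 with 9: 9 XOR 9 = 0
Nim-value = 0

0


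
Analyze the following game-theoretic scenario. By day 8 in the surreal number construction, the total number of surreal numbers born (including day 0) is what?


Day 0: {|} = 0 is born. Count = 1.
Day n: the number of surreal numbers born by day n is 2^(n+1) - 1.
By day 0: 2^1 - 1 = 1
By day 1: 2^2 - 1 = 3
By day 2: 2^3 - 1 = 7
By day 3: 2^4 - 1 = 15
By day 4: 2^5 - 1 = 31
By day 5: 2^6 - 1 = 63
By day 6: 2^7 - 1 = 127
By day 7: 2^8 - 1 = 255
By day 8: 2^9 - 1 = 511
By day 8: 511 surreal numbers.

511


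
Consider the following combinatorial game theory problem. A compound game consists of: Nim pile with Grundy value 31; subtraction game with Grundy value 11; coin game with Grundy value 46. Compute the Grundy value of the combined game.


By the Sprague-Grundy theorem, the Grundy value of a sum of games is the XOR of individual Grundy values.
Nim pile: Grundy value = 31. Running XOR: 0 XOR 31 = 31
subtraction game: Grundy value = 11. Running XOR: 31 XOR 11 = 20
coin game: Grundy value = 46. Running XOR: 20 XOR 46 = 58
The combined Grundy value is 58.

58


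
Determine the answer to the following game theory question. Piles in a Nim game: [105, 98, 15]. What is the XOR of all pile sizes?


We need the XOR (exclusive or) of all pile sizes.
After XOR-ing pile 1 (size 105): 0 XOR 105 = 105
After XOR-ing pile 2 (size 98): 105 XOR 98 = 11
After XOR-ing pile 3 (size 15): 11 XOR 15 = 4
The Nim-value of this position is 4.

4


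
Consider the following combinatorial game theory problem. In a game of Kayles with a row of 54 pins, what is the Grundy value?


Kayles: a move removes 1 or 2 adjacent pins from a contiguous row.
Removing pins from a row of k leaves two independent rows (a, b) with a + b = k - 1 (one pin) or a + b = k - 2 (two pins); an end removal gives a = 0.
By Sprague-Grundy, G(k) = mex{ G(a) XOR G(b) } over all these splits. G(0) = 0.
G(1): splits (0,0):0^0=0 -> mex({0}) = 1
G(2): splits (0,1):0^1=1 (0,0):0^0=0 -> mex({0, 1}) = 2
G(3): splits (0,2):0^2=2 (1,1):1^1=0 (0,1):0^1=1 -> mex({0, 1, 2}) = 3
G(4): splits (0,3):0^3=3 (1,2):1^2=3 (0,2):0^2=2 (1,1):1^1=0 -> mex({0, 2, 3}) = 1
G(5): splits (0,4):0^1=1 (1,3):1^3=2 (2,2):2^2=0 (0,3):0^3=3 (1,2):1^2=3 -> mex({0, 1, 2, 3}) = 4
G(6) = mex({0, 1, 2, 4}) = 3
G(7) = mex({0, 1, 3, 4, 5}) = 2
G(8) = mex({0, 2, 3, 5, 6}) = 1
G(9) = mex({0, 1, 2, 3, 6, 7}) = 4
G(10) = mex({0, 1, 3, 4, 5, 7}) = 2
G(11) = mex({0, 1, 2, 3, 4, 5}) = 6
G(12) = mex({0, 1, 2, 3, 5, 6, 7}) = 4
G(13) = mex({0, 2, 3, 4, 6, 7}) = 1
G(14) = mex({0, 1, 4, 5, 6, 7}) = 2
G(15) = mex({0, 1, 2, 3, 4, 5, 6}) = 7
G(16) = mex({0, 2, 3, 5, 6, 7}) = 1
G(17) = mex({0, 1, 2, 3, 5, 6, 7}) = 4
G(18) = mex({0, 1, 2, 4, 5, 6}) = 3
G(19) = mex({0, 1, 3, 4, 5, 7}) = 2
G(20) = mex({0, 2, 3, 4, 5, 6, 7}) = 1
G(21) = mex({0, 1, 2, 3, 5, 6, 7}) = 4
G(22) = mex({0, 1, 2, 3, 4, 5, 7}) = 6
G(23) = mex({0, 1, 2, 3, 4, 5, 6}) = 7
G(24) = mex({0, 1, 2, 3, 5, 6, 7}) = 4
G(25) = mex({0, 2, 3, 4, 6, 7}) = 1
G(26) = mex({0, 1, 3, 4, 5, 6, 7}) = 2
G(27) = mex({0, 1, 2, 3, 4, 5, 6, 7}) = 8
G(28) = mex({0, 1, 2, 3, 4, 6, 7, 8}) = 5
G(29) = mex({0, 1, 2, 3, 5, 6, 7, 8, 9}) = 4
G(30) = mex({0, 1, 2, 3, 4, 5, 6, 9, 10}) = 7
G(31) = mex({0, 1, 3, 4, 5, 7, 10, 11}) = 2
G(32) = mex({0, 2, 3, 4, 5, 6, 7, 9, 11}) = 1
G(33) = mex({0, 1, 2, 3, 4, 5, 6, 7, 9, 12}) = 8
G(34) = mex({0, 1, 2, 3, 4, 5, 7, 8, 11, 12}) = 6
G(35) = mex({0, 1, 2, 3, 4, 5, 6, 8, 9, 10, 11}) = 7
G(36) = mex({0, 1, 2, 3, 5, 6, 7, 9, 10}) = 4
G(37) = mex({0, 2, 3, 4, 6, 7, 9, 10, 11, 12}) = 1
G(38) = mex({0, 1, 3, 4, 5, 6, 7, 9, 10, 11, 12}) = 2
G(39) = mex({0, 1, 2, 4, 5, 6, 7, 9, 10, 12, 14}) = 3
G(40) = mex({0, 2, 3, 4, 6, 7, 11, 12, 14}) = 1
G(41) = mex({0, 1, 2, 3, 5, 6, 7, 9, 10, 11, 12}) = 4
G(42) = mex({0, 1, 2, 3, 4, 5, 6, 9, 10}) = 7
G(43) = mex({0, 1, 3, 4, 5, 7, 9, 10, 12, 15}) = 2
G(44) = mex({0, 2, 3, 4, 5, 6, 7, 9, 10, 12, 15}) = 1
G(45) = mex({0, 1, 2, 3, 4, 5, 6, 7, 9, 10, 12, 14}) = 8
G(46) = mex({0, 1, 3, 4, 5, 7, 8, 11, 12, 14}) = 2
G(47) = mex({0, 1, 2, 3, 4, 5, 6, 8, 9, 10, 11, 12}) = 7
G(48) = mex({0, 1, 2, 3, 5, 6, 7, 9, 10}) = 4
G(49) = mex({0, 2, 3, 4, 6, 7, 9, 10, 11, 12, 15}) = 1
G(50) = mex({0, 1, 4, 5, 6, 7, 9, 11, 12, 14, 15}) = 2
G(51) = mex({0, 1, 2, 3, 4, 5, 6, 7, 9, 12, 14, 15}) = 8
G(52) = mex({0, 2, 3, 4, 5, 6, 7, 8, 11, 12, 15}) = 1
G(53) = mex({0, 1, 2, 3, 5, 6, 7, 8, 9, 10, 11, 12}) = 4
G(54) = mex({0, 1, 2, 3, 4, 5, 6, 9, 10}) = 7
Therefore G(54) = 7.

7


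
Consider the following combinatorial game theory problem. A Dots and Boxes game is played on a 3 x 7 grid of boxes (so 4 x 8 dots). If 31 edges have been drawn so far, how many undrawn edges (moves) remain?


Grid: 3 x 7 boxes, i.e. 4 rows and 8 columns of dots.
Horizontal edges: (rows + 1) * cols = 4 * 7 = 28
Vertical edges: rows * (cols + 1) = 3 * 8 = 24
Total edges: 28 + 24 = 52
Edges drawn: 31
Remaining: 52 - 31 = 21

21


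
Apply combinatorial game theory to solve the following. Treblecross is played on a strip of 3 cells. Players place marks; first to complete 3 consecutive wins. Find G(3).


Treblecross: place X on empty cells; 3-in-a-row wins.
Playing within two cells of an existing X lets the opponent win at once, so sensible play treats the cells i-2..i+2 around each X as dead. The player left with no safe cell loses, so this is a normal-play take-away game on strips of safe cells.
Placing X at cell i (0-indexed) of a strip of k safe cells leaves independent strips of sizes max(0, i-2) and max(0, k-i-3). Hence G(k) = mex{ G(max(0,i-2)) XOR G(max(0,k-i-3)) : 0 <= i < k }, with G(0) = 0.
G(1): splits (0,0):0^0=0 -> mex({0}) = 1
G(2): splits (0,0):0^0=0 -> mex({0}) = 1
G(3): splits (0,0):0^0=0 -> mex({0}) = 1
Therefore G(3) = 1.

1


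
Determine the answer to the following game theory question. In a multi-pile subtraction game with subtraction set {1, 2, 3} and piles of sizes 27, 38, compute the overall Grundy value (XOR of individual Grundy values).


Subtraction set: {1, 2, 3}
For this subtraction set, G(n) = n mod 4 (period = max + 1 = 4).
Pile 1 (size 27): G(27) = 27 mod 4 = 3
Pile 2 (size 38): G(38) = 38 mod 4 = 2
Total Grundy value = XOR of all: 3 XOR 2 = 1

1


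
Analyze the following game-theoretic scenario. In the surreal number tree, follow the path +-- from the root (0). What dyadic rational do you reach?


Sign expansion: +--
Rule: track bounds (lo, hi), initially (-inf, +inf). On '+', the current value becomes lo and we move to the simplest number in (value, hi): value + 1 if hi = +inf, otherwise the midpoint (value + hi)/2. On '-', the current value becomes hi and we move to value - 1 if lo = -inf, otherwise the midpoint (lo + value)/2.
Start at 0.
Step 1: sign = +, move right. Bounds: (0, +inf). Value = 1
Step 2: sign = -, move left. Bounds: (0, 1). Value = 1/2
Step 3: sign = -, move left. Bounds: (0, 1/2). Value = 1/4
The surreal number with sign expansion +-- is 1/4.

1/4


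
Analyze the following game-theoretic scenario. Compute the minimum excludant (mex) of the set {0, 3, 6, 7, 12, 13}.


Set = {0, 3, 6, 7, 12, 13}
0 is in the set.
1 is NOT in the set. This is the mex.
mex = 1

1


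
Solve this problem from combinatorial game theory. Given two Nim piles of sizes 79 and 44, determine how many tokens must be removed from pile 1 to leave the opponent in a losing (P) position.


Piles: 79 and 44
Current XOR: 79 XOR 44 = 99 (non-zero, so this is an N-position).
To make the XOR zero, we need to find a move that balances the piles.
For pile 1 (size 79): target = 79 XOR 99 = 44
We reduce pile 1 from 79 to 44.
Tokens removed: 79 - 44 = 35
Verification: 44 XOR 44 = 0

35


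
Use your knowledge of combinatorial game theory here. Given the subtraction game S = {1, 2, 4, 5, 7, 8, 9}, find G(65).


The subtraction set is S = {1, 2, 4, 5, 7, 8, 9}.
G(k) = mex{ G(k - s) : s in S, s <= k }. We compute iteratively: G(0) = 0.
G(1) = mex({0}) = 1
G(2) = mex({0, 1}) = 2
G(3) = mex({1, 2}) = 0
G(4) = mex({0, 2}) = 1
G(5) = mex({0, 1}) = 2
G(6) = mex({1, 2}) = 0
G(7) = mex({0, 2}) = 1
G(8) = mex({0, 1}) = 2
G(9) = mex({0, 1, 2}) = 3
G(10) = mex({0, 1, 2, 3}) = 4
G(11) = mex({0, 1, 2, 3, 4}) = 5
G(12) = mex({0, 1, 2, 4, 5}) = 3
G(13) = mex({0, 1, 2, 3, 5}) = 4
G(14) = mex({0, 1, 2, 3, 4}) = 5
G(15) = mex({0, 1, 2, 4, 5}) = 3
G(16) = mex({1, 2, 3, 5}) = 0
G(17) = mex({0, 2, 3, 4}) = 1
G(18) = mex({0, 1, 3, 4, 5}) = 2
G(19) = mex({1, 2, 3, 4, 5}) = 0
G(20) = mex({0, 2, 3, 4, 5}) = 1
G(21) = mex({0, 1, 3, 4, 5}) = 2
G(22) = mex({1, 2, 3, 4, 5}) = 0
G(23) = mex({0, 2, 3, 5}) = 1
G(24) = mex({0, 1, 3}) = 2
Observe that G(16)..G(24) = 0, 1, 2, 0, 1, 2, 0, 1, 2 repeats G(0)..G(8) = 0, 1, 2, 0, 1, 2, 0, 1, 2.
For k >= max(S) = 9, G(k) is determined by the previous 9 values G(k-9)..G(k-1); a window of 9 consecutive values has recurred shifted by 16, so by induction G(k + 16) = G(k) for all k >= 0: the sequence is periodic from the start with period 16.
One period: G(0..15) = 0, 1, 2, 0, 1, 2, 0, 1, 2, 3, 4, 5, 3, 4, 5, 3.
65 mod 16 = 1, so G(65) = G(1) = 1.

1


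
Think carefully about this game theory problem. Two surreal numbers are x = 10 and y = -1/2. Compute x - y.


x = 10, y = -1/2
Converting to common denominator: 2
x = 20/2, y = -1/2
x - y = 10 - -1/2 = 21/2

21/2


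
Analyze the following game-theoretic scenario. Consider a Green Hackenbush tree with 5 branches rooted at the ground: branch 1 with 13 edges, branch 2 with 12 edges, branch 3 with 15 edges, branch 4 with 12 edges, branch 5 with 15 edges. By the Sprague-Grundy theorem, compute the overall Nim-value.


The tree has 5 branches from the ground vertex.
In Green Hackenbush, the Nim-value of a simple path of length k is k.
Branch 1: length 13, Nim-value = 13
Branch 2: length 12, Nim-value = 12
Branch 3: length 15, Nim-value = 15
Branch 4: length 12, Nim-value = 12
Branch 5: length 15, Nim-value = 15
Total Nim-value = XOR of all branch values:
0 XOR 13 = 13
13 XOR 12 = 1
1 XOR 15 = 14
14 XOR 12 = 2
2 XOR 15 = 13
Nim-value of the tree = 13

13


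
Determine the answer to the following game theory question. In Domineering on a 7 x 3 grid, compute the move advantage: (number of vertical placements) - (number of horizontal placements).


Board is 7 x 3 (rows x cols).
Left (vertical) placements: (rows-1) * cols = 6 * 3 = 18
Right (horizontal) placements: rows * (cols-1) = 7 * 2 = 14
Advantage = Left - Right = 18 - 14 = 4

4


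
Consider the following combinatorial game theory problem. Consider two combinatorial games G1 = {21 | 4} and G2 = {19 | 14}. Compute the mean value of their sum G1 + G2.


G1 = {21 | 4}, G2 = {19 | 14}
Each is a switch {a | b} with numbers a > b; its mean value is (a + b)/2, and mean value is additive over game sums: m(G1 + G2) = m(G1) + m(G2).
Mean of G1 = (21 + (4))/2 = 25/2 = 25/2
Mean of G2 = (19 + (14))/2 = 33/2 = 33/2
Mean of G1 + G2 = 25/2 + 33/2 = 29

29


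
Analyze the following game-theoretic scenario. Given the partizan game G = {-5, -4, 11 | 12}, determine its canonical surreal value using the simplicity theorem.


Left options: {-5, -4, 11}, max = 11
Right options: {12}, min = 12
All options are numbers and max(Left) < min(Right), so by the simplicity theorem the value is the simplest (earliest-born) number strictly between 11 and 12.
No integer lies strictly between 11 and 12, so the value is the dyadic rational m/2^k in the interval with the smallest k (then m odd); search k = 1, 2, ...:
Denominator 2: 23/2 lies strictly between 11 and 12 -- found.
The simplest number in the interval is 23/2.
Game value = 23/2

23/2


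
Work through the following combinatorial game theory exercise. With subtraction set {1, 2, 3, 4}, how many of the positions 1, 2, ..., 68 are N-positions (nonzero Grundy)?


Subtraction set S = {1, 2, 3, 4}, so G(n) = n mod 5.
G(n) = 0 when n is a multiple of 5.
Multiples of 5 in [1, 68]: 13
N-positions (nonzero Grundy) = 68 - 13 = 55

55


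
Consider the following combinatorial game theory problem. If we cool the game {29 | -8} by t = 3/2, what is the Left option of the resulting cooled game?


Original game: {29 | -8} (a switch {a | b} with a > b).
Cooling by t (for t below the temperature (a - b)/2 = 37/2) taxes each move by t: {a | b} cooled by t is {a - t | b + t}.
Cooling amount: t = 3/2
Cooled Left option: 29 - 3/2 = 55/2
Cooled Right option: -8 + 3/2 = -13/2
Cooled game: {55/2 | -13/2}
Left option = 55/2

55/2


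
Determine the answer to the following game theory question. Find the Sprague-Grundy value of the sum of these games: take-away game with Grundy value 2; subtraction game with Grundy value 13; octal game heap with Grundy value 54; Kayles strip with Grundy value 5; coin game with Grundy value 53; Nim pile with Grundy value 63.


By the Sprague-Grundy theorem, the Grundy value of a sum of games is the XOR of individual Grundy values.
take-away game: Grundy value = 2. Running XOR: 0 XOR 2 = 2
subtraction game: Grundy value = 13. Running XOR: 2 XOR 13 = 15
octal game heap: Grundy value = 54. Running XOR: 15 XOR 54 = 57
Kayles strip: Grundy value = 5. Running XOR: 57 XOR 5 = 60
coin game: Grundy value = 53. Running XOR: 60 XOR 53 = 9
Nim pile: Grundy value = 63. Running XOR: 9 XOR 63 = 54
The combined Grundy value is 54.

54


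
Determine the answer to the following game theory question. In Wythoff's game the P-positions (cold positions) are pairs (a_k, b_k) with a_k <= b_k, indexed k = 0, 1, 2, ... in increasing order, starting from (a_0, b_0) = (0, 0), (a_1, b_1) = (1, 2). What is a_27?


By Wythoff's theorem, a_k = floor(k * phi) and b_k = floor(k * phi^2) = a_k + k, where phi = (1 + sqrt(5))/2 is the golden ratio.
phi = (1 + sqrt(5))/2 = 1.618034
k = 27
k * phi = 27 * 1.618034 = 43.686918
a_27 = floor(k * phi) = 43

43


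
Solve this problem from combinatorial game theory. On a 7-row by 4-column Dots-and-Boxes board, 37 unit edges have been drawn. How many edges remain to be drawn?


Grid: 7 x 4 boxes, i.e. 8 rows and 5 columns of dots.
Horizontal edges: (rows + 1) * cols = 8 * 4 = 32
Vertical edges: rows * (cols + 1) = 7 * 5 = 35
Total edges: 32 + 35 = 67
Edges drawn: 37
Remaining: 67 - 37 = 30

30


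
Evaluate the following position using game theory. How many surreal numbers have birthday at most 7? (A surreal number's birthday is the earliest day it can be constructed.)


Day 0: {|} = 0 is born. Count = 1.
Day n: the number of surreal numbers born by day n is 2^(n+1) - 1.
By day 0: 2^1 - 1 = 1
By day 1: 2^2 - 1 = 3
By day 2: 2^3 - 1 = 7
By day 3: 2^4 - 1 = 15
By day 4: 2^5 - 1 = 31
By day 5: 2^6 - 1 = 63
By day 6: 2^7 - 1 = 127
By day 7: 2^8 - 1 = 255
By day 7: 255 surreal numbers.

255


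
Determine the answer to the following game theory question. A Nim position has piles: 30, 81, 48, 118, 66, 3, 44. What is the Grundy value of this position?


We need the XOR (exclusive or) of all pile sizes.
After XOR-ing pile 1 (size 30): 0 XOR 30 = 30
After XOR-ing pile 2 (size 81): 30 XOR 81 = 79
After XOR-ing pile 3 (size 48): 79 XOR 48 = 127
After XOR-ing pile 4 (size 118): 127 XOR 118 = 9
After XOR-ing pile 5 (size 66): 9 XOR 66 = 75
After XOR-ing pile 6 (size 3): 75 XOR 3 = 72
After XOR-ing pile 7 (size 44): 72 XOR 44 = 100
The Nim-value of this position is 100.

100


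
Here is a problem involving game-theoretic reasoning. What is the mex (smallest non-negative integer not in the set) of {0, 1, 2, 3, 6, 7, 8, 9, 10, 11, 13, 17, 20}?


Set = {0, 1, 2, 3, 6, 7, 8, 9, 10, 11, 13, 17, 20}
0 is in the set.
1 is in the set.
2 is in the set.
3 is in the set.
4 is NOT in the set. This is the mex.
mex = 4

4


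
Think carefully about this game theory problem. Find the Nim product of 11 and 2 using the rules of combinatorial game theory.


Nim multiplication is bilinear over XOR: (u XOR v) * w = (u*w) XOR (v*w).
So we split each operand into its bit components and XOR the pairwise Nim products.
11 = 1 + 2 + 8 (as XOR of powers of 2).
2 = 2 (as XOR of powers of 2).
Using the standard Nim-product table on single bits:
  2*2 = 3,   2*4 = 8,   2*8 = 12,
  4*4 = 6,   4*8 = 11,  8*8 = 13,
and  1*x = x (identity), k*l = l*k (commutative).
Pairwise Nim products:
  1 * 2 = 2
  2 * 2 = 3
  8 * 2 = 12
XOR them: 2 XOR 3 XOR 12 = 13.
Result: 11 * 2 = 13 (in Nim).

13


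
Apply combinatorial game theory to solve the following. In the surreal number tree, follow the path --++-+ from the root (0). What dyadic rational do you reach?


Sign expansion: --++-+
Rule: track bounds (lo, hi), initially (-inf, +inf). On '+', the current value becomes lo and we move to the simplest number in (value, hi): value + 1 if hi = +inf, otherwise the midpoint (value + hi)/2. On '-', the current value becomes hi and we move to value - 1 if lo = -inf, otherwise the midpoint (lo + value)/2.
Start at 0.
Step 1: sign = -, move left. Bounds: (-inf, 0). Value = -1
Step 2: sign = -, move left. Bounds: (-inf, -1). Value = -2
Step 3: sign = +, move right. Bounds: (-2, -1). Value = -3/2
Step 4: sign = +, move right. Bounds: (-3/2, -1). Value = -5/4
Step 5: sign = -, move left. Bounds: (-3/2, -5/4). Value = -11/8
Step 6: sign = +, move right. Bounds: (-11/8, -5/4). Value = -21/16
The surreal number with sign expansion --++-+ is -21/16.

-21/16


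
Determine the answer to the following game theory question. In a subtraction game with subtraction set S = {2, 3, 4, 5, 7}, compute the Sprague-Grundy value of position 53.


The subtraction set is S = {2, 3, 4, 5, 7}.
G(k) = mex{ G(k - s) : s in S, s <= k }. We compute iteratively: G(0) = 0.
G(1) = mex({}) = 0
G(2) = mex({0}) = 1
G(3) = mex({0}) = 1
G(4) = mex({0, 1}) = 2
G(5) = mex({0, 1}) = 2
G(6) = mex({0, 1, 2}) = 3
G(7) = mex({0, 1, 2}) = 3
G(8) = mex({0, 1, 2, 3}) = 4
G(9) = mex({1, 2, 3}) = 0
G(10) = mex({1, 2, 3, 4}) = 0
G(11) = mex({0, 2, 3, 4}) = 1
G(12) = mex({0, 2, 3, 4}) = 1
G(13) = mex({0, 1, 3, 4}) = 2
G(14) = mex({0, 1, 3}) = 2
G(15) = mex({0, 1, 2, 4}) = 3
Observe that G(9)..G(15) = 0, 0, 1, 1, 2, 2, 3 repeats G(0)..G(6) = 0, 0, 1, 1, 2, 2, 3.
For k >= max(S) = 7, G(k) is determined by the previous 7 values G(k-7)..G(k-1); a window of 7 consecutive values has recurred shifted by 9, so by induction G(k + 9) = G(k) for all k >= 0: the sequence is periodic from the start with period 9.
One period: G(0..8) = 0, 0, 1, 1, 2, 2, 3, 3, 4.
53 mod 9 = 8, so G(53) = G(8) = 4.

4


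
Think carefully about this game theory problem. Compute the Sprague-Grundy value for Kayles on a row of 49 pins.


Kayles: a move removes 1 or 2 adjacent pins from a contiguous row.
Removing pins from a row of k leaves two independent rows (a, b) with a + b = k - 1 (one pin) or a + b = k - 2 (two pins); an end removal gives a = 0.
By Sprague-Grundy, G(k) = mex{ G(a) XOR G(b) } over all these splits. G(0) = 0.
G(1): splits (0,0):0^0=0 -> mex({0}) = 1
G(2): splits (0,1):0^1=1 (0,0):0^0=0 -> mex({0, 1}) = 2
G(3): splits (0,2):0^2=2 (1,1):1^1=0 (0,1):0^1=1 -> mex({0, 1, 2}) = 3
G(4): splits (0,3):0^3=3 (1,2):1^2=3 (0,2):0^2=2 (1,1):1^1=0 -> mex({0, 2, 3}) = 1
G(5): splits (0,4):0^1=1 (1,3):1^3=2 (2,2):2^2=0 (0,3):0^3=3 (1,2):1^2=3 -> mex({0, 1, 2, 3}) = 4
G(6) = mex({0, 1, 2, 4}) = 3
G(7) = mex({0, 1, 3, 4, 5}) = 2
G(8) = mex({0, 2, 3, 5, 6}) = 1
G(9) = mex({0, 1, 2, 3, 6, 7}) = 4
G(10) = mex({0, 1, 3, 4, 5, 7}) = 2
G(11) = mex({0, 1, 2, 3, 4, 5}) = 6
G(12) = mex({0, 1, 2, 3, 5, 6, 7}) = 4
G(13) = mex({0, 2, 3, 4, 6, 7}) = 1
G(14) = mex({0, 1, 4, 5, 6, 7}) = 2
G(15) = mex({0, 1, 2, 3, 4, 5, 6}) = 7
G(16) = mex({0, 2, 3, 5, 6, 7}) = 1
G(17) = mex({0, 1, 2, 3, 5, 6, 7}) = 4
G(18) = mex({0, 1, 2, 4, 5, 6}) = 3
G(19) = mex({0, 1, 3, 4, 5, 7}) = 2
G(20) = mex({0, 2, 3, 4, 5, 6, 7}) = 1
G(21) = mex({0, 1, 2, 3, 5, 6, 7}) = 4
G(22) = mex({0, 1, 2, 3, 4, 5, 7}) = 6
G(23) = mex({0, 1, 2, 3, 4, 5, 6}) = 7
G(24) = mex({0, 1, 2, 3, 5, 6, 7}) = 4
G(25) = mex({0, 2, 3, 4, 6, 7}) = 1
G(26) = mex({0, 1, 3, 4, 5, 6, 7}) = 2
G(27) = mex({0, 1, 2, 3, 4, 5, 6, 7}) = 8
G(28) = mex({0, 1, 2, 3, 4, 6, 7, 8}) = 5
G(29) = mex({0, 1, 2, 3, 5, 6, 7, 8, 9}) = 4
G(30) = mex({0, 1, 2, 3, 4, 5, 6, 9, 10}) = 7
G(31) = mex({0, 1, 3, 4, 5, 7, 10, 11}) = 2
G(32) = mex({0, 2, 3, 4, 5, 6, 7, 9, 11}) = 1
G(33) = mex({0, 1, 2, 3, 4, 5, 6, 7, 9, 12}) = 8
G(34) = mex({0, 1, 2, 3, 4, 5, 7, 8, 11, 12}) = 6
G(35) = mex({0, 1, 2, 3, 4, 5, 6, 8, 9, 10, 11}) = 7
G(36) = mex({0, 1, 2, 3, 5, 6, 7, 9, 10}) = 4
G(37) = mex({0, 2, 3, 4, 6, 7, 9, 10, 11, 12}) = 1
G(38) = mex({0, 1, 3, 4, 5, 6, 7, 9, 10, 11, 12}) = 2
G(39) = mex({0, 1, 2, 4, 5, 6, 7, 9, 10, 12, 14}) = 3
G(40) = mex({0, 2, 3, 4, 6, 7, 11, 12, 14}) = 1
G(41) = mex({0, 1, 2, 3, 5, 6, 7, 9, 10, 11, 12}) = 4
G(42) = mex({0, 1, 2, 3, 4, 5, 6, 9, 10}) = 7
G(43) = mex({0, 1, 3, 4, 5, 7, 9, 10, 12, 15}) = 2
G(44) = mex({0, 2, 3, 4, 5, 6, 7, 9, 10, 12, 15}) = 1
G(45) = mex({0, 1, 2, 3, 4, 5, 6, 7, 9, 10, 12, 14}) = 8
G(46) = mex({0, 1, 3, 4, 5, 7, 8, 11, 12, 14}) = 2
G(47) = mex({0, 1, 2, 3, 4, 5, 6, 8, 9, 10, 11, 12}) = 7
G(48) = mex({0, 1, 2, 3, 5, 6, 7, 9, 10}) = 4
G(49) = mex({0, 2, 3, 4, 6, 7, 9, 10, 11, 12, 15}) = 1
Therefore G(49) = 1.

1
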